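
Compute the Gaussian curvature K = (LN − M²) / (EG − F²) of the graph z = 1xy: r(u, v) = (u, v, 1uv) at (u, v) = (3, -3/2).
K = -16/2401

Coefficients of the first fundamental form: E = v^2 + 1, F = u*v, G = u^2 + 1.
Coefficients of the second fundamental form: L = 0, M = 1/sqrt(u^2 + v^2 + 1), N = 0.
Assemble K = (LN − M²)/(EG − F²) = 1/((u^2*v^2 - (u^2 + 1)*(v^2 + 1))*(u^2 + v^2 + 1)). At (u, v) = (3, -3/2): K = -16/2401.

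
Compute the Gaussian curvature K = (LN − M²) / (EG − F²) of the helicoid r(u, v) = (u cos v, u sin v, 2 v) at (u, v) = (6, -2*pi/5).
K = -1/400

Coefficients of the first fundamental form: E = 1, F = 0, G = u^2 + 4.
Coefficients of the second fundamental form: L = 0, M = -2/sqrt(u^2 + 4), N = 0.
Assemble K = (LN − M²)/(EG − F²) = -4/(u^2 + 4)^2. At (u, v) = (6, -2*pi/5): K = -1/400.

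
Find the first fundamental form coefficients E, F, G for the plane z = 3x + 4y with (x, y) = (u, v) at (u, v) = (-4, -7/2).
E = 10;  F = 12;  G = 17

Partials: r_u = (1, 0, 3), r_v = (0, 1, 4). As functions of (u, v):
  E = r_u · r_u = 10,
  F = r_u · r_v = 12,
  G = r_v · r_v = 17.
Evaluating at (u, v) = (-4, -7/2): E = 10, F = 12, G = 17.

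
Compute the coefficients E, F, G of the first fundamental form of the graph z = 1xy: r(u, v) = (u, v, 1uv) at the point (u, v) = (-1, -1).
E = 2;  F = 1;  G = 2

Partials: r_u = (1, 0, v), r_v = (0, 1, u). As functions of (u, v):
  E = r_u · r_u = v^2 + 1,
  F = r_u · r_v = u*v,
  G = r_v · r_v = u^2 + 1.
Evaluating at (u, v) = (-1, -1): E = 2, F = 1, G = 2.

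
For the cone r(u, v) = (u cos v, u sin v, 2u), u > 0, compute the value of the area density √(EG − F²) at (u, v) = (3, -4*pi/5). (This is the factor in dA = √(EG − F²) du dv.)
√(EG − F²)|_{(3, -4*pi/5)} = 3*sqrt(5)

E = 5, F = 0, G = u^2, so EG − F² = 5*u^2. Taking the positive square root: √(EG − F²) = sqrt(5)*Abs(u). At (u, v) = (3, -4*pi/5): 3*sqrt(5).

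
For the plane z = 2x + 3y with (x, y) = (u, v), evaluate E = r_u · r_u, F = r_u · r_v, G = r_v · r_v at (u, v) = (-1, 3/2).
E = 5;  F = 6;  G = 10

Partials: r_u = (1, 0, 2), r_v = (0, 1, 3). As functions of (u, v):
  E = r_u · r_u = 5,
  F = r_u · r_v = 6,
  G = r_v · r_v = 10.
Evaluating at (u, v) = (-1, 3/2): E = 5, F = 6, G = 10.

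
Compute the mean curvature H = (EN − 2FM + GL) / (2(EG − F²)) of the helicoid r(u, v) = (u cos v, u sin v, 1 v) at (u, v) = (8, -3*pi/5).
H = 0

With E = 1, F = 0, G = u^2 + 1, L = 0, M = -1/sqrt(u^2 + 1), N = 0, assemble
  H = (EN − 2FM + GL) / (2(EG − F²)) = 0.
At (u, v) = (8, -3*pi/5): H = 0.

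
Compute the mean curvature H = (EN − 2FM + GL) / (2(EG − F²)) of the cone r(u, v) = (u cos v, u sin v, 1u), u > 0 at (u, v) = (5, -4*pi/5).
H = sqrt(2)/20

With E = 2, F = 0, G = u^2, L = 0, M = 0, N = sqrt(2)*u^2/(2*Abs(u)), assemble
  H = (EN − 2FM + GL) / (2(EG − F²)) = sqrt(2)/(4*Abs(u)).
At (u, v) = (5, -4*pi/5): H = sqrt(2)/20.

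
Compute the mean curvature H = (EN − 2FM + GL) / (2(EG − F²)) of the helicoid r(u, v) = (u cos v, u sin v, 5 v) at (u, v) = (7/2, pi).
H = 0

With E = 1, F = 0, G = u^2 + 25, L = 0, M = -5/sqrt(u^2 + 25), N = 0, assemble
  H = (EN − 2FM + GL) / (2(EG − F²)) = 0.
At (u, v) = (7/2, pi): H = 0.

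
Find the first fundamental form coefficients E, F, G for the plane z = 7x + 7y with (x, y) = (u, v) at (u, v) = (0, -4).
E = 50;  F = 49;  G = 50

Partials: r_u = (1, 0, 7), r_v = (0, 1, 7). As functions of (u, v):
  E = r_u · r_u = 50,
  F = r_u · r_v = 49,
  G = r_v · r_v = 50.
Evaluating at (u, v) = (0, -4): E = 50, F = 49, G = 50.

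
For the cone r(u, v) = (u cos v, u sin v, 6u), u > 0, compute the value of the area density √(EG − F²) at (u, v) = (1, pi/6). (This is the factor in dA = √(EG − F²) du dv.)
√(EG − F²)|_{(1, pi/6)} = sqrt(37)

E = 37, F = 0, G = u^2, so EG − F² = 37*u^2. Taking the positive square root: √(EG − F²) = sqrt(37)*Abs(u). At (u, v) = (1, pi/6): sqrt(37).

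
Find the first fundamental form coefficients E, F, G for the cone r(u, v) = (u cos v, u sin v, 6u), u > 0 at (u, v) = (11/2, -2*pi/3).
E = 37;  F = 0;  G = 121/4

Partials: r_u = (cos(v), sin(v), 6), r_v = (-u*sin(v), u*cos(v), 0). As functions of (u, v):
  E = r_u · r_u = 37,
  F = r_u · r_v = 0,
  G = r_v · r_v = u^2.
Evaluating at (u, v) = (11/2, -2*pi/3): E = 37, F = 0, G = 121/4.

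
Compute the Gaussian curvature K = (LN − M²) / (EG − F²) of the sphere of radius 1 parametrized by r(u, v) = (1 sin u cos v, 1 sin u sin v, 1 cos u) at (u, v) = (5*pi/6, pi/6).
K = 1

Coefficients of the first fundamental form: E = 1, F = 0, G = sin(u)^2.
Coefficients of the second fundamental form: L = -sin(u)/Abs(sin(u)), M = 0, N = -sin(u)^3/Abs(sin(u)).
Assemble K = (LN − M²)/(EG − F²) = 1. At (u, v) = (5*pi/6, pi/6): K = 1.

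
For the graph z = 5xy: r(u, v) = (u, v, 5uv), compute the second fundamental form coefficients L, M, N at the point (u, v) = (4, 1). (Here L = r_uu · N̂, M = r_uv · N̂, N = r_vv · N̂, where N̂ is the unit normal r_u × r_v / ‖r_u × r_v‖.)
L = 0;  M = 5*sqrt(426)/426;  N = 0

Compute the unit normal N̂(u, v) = (-5*v/sqrt(25*u^2 + 25*v^2 + 1), -5*u/sqrt(25*u^2 + 25*v^2 + 1), 1/sqrt(25*u^2 + 25*v^2 + 1)), and the second partials r_uu, r_uv, r_vv. Take dot products:
  L(u, v) = r_uu · N̂ = 0,
  M(u, v) = r_uv · N̂ = 5/sqrt(25*u^2 + 25*v^2 + 1),
  N(u, v) = r_vv · N̂ = 0.
Evaluating at (u, v) = (4, 1):
  L = 0, M = 5*sqrt(426)/426, N = 0.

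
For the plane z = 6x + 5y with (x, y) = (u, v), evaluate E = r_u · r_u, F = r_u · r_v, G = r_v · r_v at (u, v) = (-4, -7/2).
E = 37;  F = 30;  G = 26

Partials: r_u = (1, 0, 6), r_v = (0, 1, 5). As functions of (u, v):
  E = r_u · r_u = 37,
  F = r_u · r_v = 30,
  G = r_v · r_v = 26.
Evaluating at (u, v) = (-4, -7/2): E = 37, F = 30, G = 26.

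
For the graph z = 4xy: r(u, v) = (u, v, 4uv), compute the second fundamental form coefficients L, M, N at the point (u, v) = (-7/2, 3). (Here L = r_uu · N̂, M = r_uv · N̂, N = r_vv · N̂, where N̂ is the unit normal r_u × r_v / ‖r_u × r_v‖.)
L = 0;  M = 4*sqrt(341)/341;  N = 0

Compute the unit normal N̂(u, v) = (-4*v/sqrt(16*u^2 + 16*v^2 + 1), -4*u/sqrt(16*u^2 + 16*v^2 + 1), 1/sqrt(16*u^2 + 16*v^2 + 1)), and the second partials r_uu, r_uv, r_vv. Take dot products:
  L(u, v) = r_uu · N̂ = 0,
  M(u, v) = r_uv · N̂ = 4/sqrt(16*u^2 + 16*v^2 + 1),
  N(u, v) = r_vv · N̂ = 0.
Evaluating at (u, v) = (-7/2, 3):
  L = 0, M = 4*sqrt(341)/341, N = 0.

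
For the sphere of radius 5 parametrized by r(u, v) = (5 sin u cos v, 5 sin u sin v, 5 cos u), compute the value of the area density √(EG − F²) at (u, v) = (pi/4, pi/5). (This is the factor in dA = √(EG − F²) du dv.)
√(EG − F²)|_{(pi/4, pi/5)} = 25*sqrt(2)/2

E = 25, F = 0, G = 25*sin(u)^2, so EG − F² = 625*sin(u)^2. Taking the positive square root: √(EG − F²) = 25*Abs(sin(u)). At (u, v) = (pi/4, pi/5): 25*sqrt(2)/2.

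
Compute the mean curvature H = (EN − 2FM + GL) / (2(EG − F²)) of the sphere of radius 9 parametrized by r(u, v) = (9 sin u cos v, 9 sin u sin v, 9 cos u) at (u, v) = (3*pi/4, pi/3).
H = -1/9

With E = 81, F = 0, G = 81*sin(u)^2, L = -9*sin(u)/Abs(sin(u)), M = 0, N = -9*sin(u)^3/Abs(sin(u)), assemble
  H = (EN − 2FM + GL) / (2(EG − F²)) = -sin(u)/(9*Abs(sin(u))).
At (u, v) = (3*pi/4, pi/3): H = -1/9.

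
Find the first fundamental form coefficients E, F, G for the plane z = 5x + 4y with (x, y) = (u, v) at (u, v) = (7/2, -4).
E = 26;  F = 20;  G = 17

Partials: r_u = (1, 0, 5), r_v = (0, 1, 4). As functions of (u, v):
  E = r_u · r_u = 26,
  F = r_u · r_v = 20,
  G = r_v · r_v = 17.
Evaluating at (u, v) = (7/2, -4): E = 26, F = 20, G = 17.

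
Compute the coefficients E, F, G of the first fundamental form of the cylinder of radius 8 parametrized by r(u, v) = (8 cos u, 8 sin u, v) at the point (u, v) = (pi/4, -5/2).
E = 64;  F = 0;  G = 1

Partials: r_u = (-8*sin(u), 8*cos(u), 0), r_v = (0, 0, 1). As functions of (u, v):
  E = r_u · r_u = 64,
  F = r_u · r_v = 0,
  G = r_v · r_v = 1.
Evaluating at (u, v) = (pi/4, -5/2): E = 64, F = 0, G = 1.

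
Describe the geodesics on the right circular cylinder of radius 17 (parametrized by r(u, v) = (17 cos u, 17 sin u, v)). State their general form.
The cylinder is flat (K = 0) and locally isometric to the plane via the development (u, v) ↦ (17 u, v). Geodesics are the pre-images of straight lines: circles (v constant), vertical lines (u constant), and helices (v = c · u + d) for constants c, d.

A right cylinder has E = 17², F = 0, G = 1, so EG − F² = 17², and L = −17, M = N = 0, giving K = (LN − M²)/(EG − F²) = 0 everywhere. A flat surface is locally isometric to the Euclidean plane via the map (u, v) ↦ (17 u, v). Straight lines in the (x̃, ỹ) plane pull back to: (a) horizontal circles (v = const), (b) vertical generators (u = const), and (c) helices (17 u tan θ = v, i.e. v = c · u + d).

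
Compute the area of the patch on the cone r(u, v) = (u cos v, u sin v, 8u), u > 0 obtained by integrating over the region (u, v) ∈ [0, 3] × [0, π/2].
Area = 9*sqrt(65)*pi/4

Area = ∫∫ √(EG − F²) du dv with √(EG − F²) = sqrt(65)*Abs(u). Integrating over [0, 3] × [0, π/2] gives 9*sqrt(65)*pi/4.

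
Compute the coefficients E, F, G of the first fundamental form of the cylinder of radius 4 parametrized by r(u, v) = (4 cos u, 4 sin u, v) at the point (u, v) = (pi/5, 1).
E = 16;  F = 0;  G = 1

Partials: r_u = (-4*sin(u), 4*cos(u), 0), r_v = (0, 0, 1). As functions of (u, v):
  E = r_u · r_u = 16,
  F = r_u · r_v = 0,
  G = r_v · r_v = 1.
Evaluating at (u, v) = (pi/5, 1): E = 16, F = 0, G = 1.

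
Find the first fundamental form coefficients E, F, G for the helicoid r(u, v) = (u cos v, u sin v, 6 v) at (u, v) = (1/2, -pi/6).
E = 1;  F = 0;  G = 145/4

Partials: r_u = (cos(v), sin(v), 0), r_v = (-u*sin(v), u*cos(v), 6). As functions of (u, v):
  E = r_u · r_u = 1,
  F = r_u · r_v = 0,
  G = r_v · r_v = u^2 + 36.
Evaluating at (u, v) = (1/2, -pi/6): E = 1, F = 0, G = 145/4.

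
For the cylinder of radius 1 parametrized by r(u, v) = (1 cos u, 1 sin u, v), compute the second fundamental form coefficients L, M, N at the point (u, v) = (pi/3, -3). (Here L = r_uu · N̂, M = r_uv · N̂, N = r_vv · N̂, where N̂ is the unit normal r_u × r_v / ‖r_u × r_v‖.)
L = -1;  M = 0;  N = 0

Compute the unit normal N̂(u, v) = (cos(u), sin(u), 0), and the second partials r_uu, r_uv, r_vv. Take dot products:
  L(u, v) = r_uu · N̂ = -1,
  M(u, v) = r_uv · N̂ = 0,
  N(u, v) = r_vv · N̂ = 0.
Evaluating at (u, v) = (pi/3, -3):
  L = -1, M = 0, N = 0.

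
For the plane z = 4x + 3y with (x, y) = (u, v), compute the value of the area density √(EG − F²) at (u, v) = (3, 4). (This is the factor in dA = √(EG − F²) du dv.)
√(EG − F²)|_{(3, 4)} = sqrt(26)

E = 17, F = 12, G = 10, so EG − F² = 26. Taking the positive square root: √(EG − F²) = sqrt(26). At (u, v) = (3, 4): sqrt(26).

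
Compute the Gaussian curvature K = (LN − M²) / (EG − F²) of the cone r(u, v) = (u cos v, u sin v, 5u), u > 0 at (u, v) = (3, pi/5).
K = 0

Coefficients of the first fundamental form: E = 26, F = 0, G = u^2.
Coefficients of the second fundamental form: L = 0, M = 0, N = 5*sqrt(26)*u^2/(26*Abs(u)).
Assemble K = (LN − M²)/(EG − F²) = 0. At (u, v) = (3, pi/5): K = 0.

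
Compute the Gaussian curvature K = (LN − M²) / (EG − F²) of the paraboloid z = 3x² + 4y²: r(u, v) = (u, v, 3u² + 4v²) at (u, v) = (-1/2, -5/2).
K = 12/42025

Coefficients of the first fundamental form: E = 36*u^2 + 1, F = 48*u*v, G = 64*v^2 + 1.
Coefficients of the second fundamental form: L = 6/sqrt(36*u^2 + 64*v^2 + 1), M = 0, N = 8/sqrt(36*u^2 + 64*v^2 + 1).
Assemble K = (LN − M²)/(EG − F²) = 48/(1296*u^4 + 4608*u^2*v^2 + 72*u^2 + 4096*v^4 + 128*v^2 + 1). At (u, v) = (-1/2, -5/2): K = 12/42025.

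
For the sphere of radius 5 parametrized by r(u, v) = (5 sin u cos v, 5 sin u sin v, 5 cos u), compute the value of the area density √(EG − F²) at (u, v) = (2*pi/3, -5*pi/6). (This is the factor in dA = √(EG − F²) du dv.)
√(EG − F²)|_{(2*pi/3, -5*pi/6)} = 25*sqrt(3)/2

E = 25, F = 0, G = 25*sin(u)^2, so EG − F² = 625*sin(u)^2. Taking the positive square root: √(EG − F²) = 25*Abs(sin(u)). At (u, v) = (2*pi/3, -5*pi/6): 25*sqrt(3)/2.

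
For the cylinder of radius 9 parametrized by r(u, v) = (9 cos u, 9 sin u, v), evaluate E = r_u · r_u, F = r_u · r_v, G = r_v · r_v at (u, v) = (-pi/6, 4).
E = 81;  F = 0;  G = 1

Partials: r_u = (-9*sin(u), 9*cos(u), 0), r_v = (0, 0, 1). As functions of (u, v):
  E = r_u · r_u = 81,
  F = r_u · r_v = 0,
  G = r_v · r_v = 1.
Evaluating at (u, v) = (-pi/6, 4): E = 81, F = 0, G = 1.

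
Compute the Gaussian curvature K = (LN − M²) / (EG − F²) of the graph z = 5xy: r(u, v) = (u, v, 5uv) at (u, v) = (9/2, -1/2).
K = -100/1054729

Coefficients of the first fundamental form: E = 25*v^2 + 1, F = 25*u*v, G = 25*u^2 + 1.
Coefficients of the second fundamental form: L = 0, M = 5/sqrt(25*u^2 + 25*v^2 + 1), N = 0.
Assemble K = (LN − M²)/(EG − F²) = -25/(625*u^4 + 1250*u^2*v^2 + 50*u^2 + 625*v^4 + 50*v^2 + 1). At (u, v) = (9/2, -1/2): K = -100/1054729.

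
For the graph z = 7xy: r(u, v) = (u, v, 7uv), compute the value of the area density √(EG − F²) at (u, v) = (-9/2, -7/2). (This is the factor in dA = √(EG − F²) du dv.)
√(EG − F²)|_{(-9/2, -7/2)} = sqrt(6374)/2

E = 49*v^2 + 1, F = 49*u*v, G = 49*u^2 + 1, so EG − F² = 49*u^2 + 49*v^2 + 1. Taking the positive square root: √(EG − F²) = sqrt(49*u^2 + 49*v^2 + 1). At (u, v) = (-9/2, -7/2): sqrt(6374)/2.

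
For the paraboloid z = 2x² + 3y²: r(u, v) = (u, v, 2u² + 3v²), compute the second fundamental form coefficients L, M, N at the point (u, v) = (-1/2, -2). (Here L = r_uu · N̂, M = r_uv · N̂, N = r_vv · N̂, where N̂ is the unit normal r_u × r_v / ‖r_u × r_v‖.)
L = 4*sqrt(149)/149;  M = 0;  N = 6*sqrt(149)/149

Compute the unit normal N̂(u, v) = (-4*u/sqrt(16*u^2 + 36*v^2 + 1), -6*v/sqrt(16*u^2 + 36*v^2 + 1), 1/sqrt(16*u^2 + 36*v^2 + 1)), and the second partials r_uu, r_uv, r_vv. Take dot products:
  L(u, v) = r_uu · N̂ = 4/sqrt(16*u^2 + 36*v^2 + 1),
  M(u, v) = r_uv · N̂ = 0,
  N(u, v) = r_vv · N̂ = 6/sqrt(16*u^2 + 36*v^2 + 1).
Evaluating at (u, v) = (-1/2, -2):
  L = 4*sqrt(149)/149, M = 0, N = 6*sqrt(149)/149.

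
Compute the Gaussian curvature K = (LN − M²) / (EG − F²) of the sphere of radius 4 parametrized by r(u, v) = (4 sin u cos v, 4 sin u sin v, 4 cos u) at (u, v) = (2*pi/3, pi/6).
K = 1/16

Coefficients of the first fundamental form: E = 16, F = 0, G = 16*sin(u)^2.
Coefficients of the second fundamental form: L = -4*sin(u)/Abs(sin(u)), M = 0, N = -4*sin(u)^3/Abs(sin(u)).
Assemble K = (LN − M²)/(EG − F²) = 1/16. At (u, v) = (2*pi/3, pi/6): K = 1/16.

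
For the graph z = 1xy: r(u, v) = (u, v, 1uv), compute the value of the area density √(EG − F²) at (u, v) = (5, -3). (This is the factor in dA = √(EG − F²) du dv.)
√(EG − F²)|_{(5, -3)} = sqrt(35)

E = v^2 + 1, F = u*v, G = u^2 + 1, so EG − F² = u^2 + v^2 + 1. Taking the positive square root: √(EG − F²) = sqrt(u^2 + v^2 + 1). At (u, v) = (5, -3): sqrt(35).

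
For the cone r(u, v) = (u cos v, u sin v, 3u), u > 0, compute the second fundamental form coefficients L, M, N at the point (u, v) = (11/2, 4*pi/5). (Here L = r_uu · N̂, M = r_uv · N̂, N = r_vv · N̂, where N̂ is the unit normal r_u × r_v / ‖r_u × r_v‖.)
L = 0;  M = 0;  N = 33*sqrt(10)/20

Compute the unit normal N̂(u, v) = (-3*sqrt(10)*u*cos(v)/(10*Abs(u)), -3*sqrt(10)*u*sin(v)/(10*Abs(u)), sqrt(10)*u/(10*Abs(u))), and the second partials r_uu, r_uv, r_vv. Take dot products:
  L(u, v) = r_uu · N̂ = 0,
  M(u, v) = r_uv · N̂ = 0,
  N(u, v) = r_vv · N̂ = 3*sqrt(10)*u^2/(10*Abs(u)).
Evaluating at (u, v) = (11/2, 4*pi/5):
  L = 0, M = 0, N = 33*sqrt(10)/20.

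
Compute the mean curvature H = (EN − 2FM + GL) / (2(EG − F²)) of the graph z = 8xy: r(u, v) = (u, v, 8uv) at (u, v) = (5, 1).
H = -512*sqrt(185)/184815

With E = 64*v^2 + 1, F = 64*u*v, G = 64*u^2 + 1, L = 0, M = 8/sqrt(64*u^2 + 64*v^2 + 1), N = 0, assemble
  H = (EN − 2FM + GL) / (2(EG − F²)) = -512*u*v/(64*u^2 + 64*v^2 + 1)^(3/2).
At (u, v) = (5, 1): H = -512*sqrt(185)/184815.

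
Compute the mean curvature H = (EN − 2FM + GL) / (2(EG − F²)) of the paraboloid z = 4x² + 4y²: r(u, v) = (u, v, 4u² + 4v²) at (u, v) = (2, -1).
H = 1288*sqrt(321)/103041

With E = 64*u^2 + 1, F = 64*u*v, G = 64*v^2 + 1, L = 8/sqrt(64*u^2 + 64*v^2 + 1), M = 0, N = 8/sqrt(64*u^2 + 64*v^2 + 1), assemble
  H = (EN − 2FM + GL) / (2(EG − F²)) = 8*(32*u^2 + 32*v^2 + 1)/(64*u^2 + 64*v^2 + 1)^(3/2).
At (u, v) = (2, -1): H = 1288*sqrt(321)/103041.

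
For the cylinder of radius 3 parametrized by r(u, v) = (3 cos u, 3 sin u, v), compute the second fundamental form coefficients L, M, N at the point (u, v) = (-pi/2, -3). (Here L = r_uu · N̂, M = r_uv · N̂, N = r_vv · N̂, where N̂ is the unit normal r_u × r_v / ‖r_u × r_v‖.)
L = -3;  M = 0;  N = 0

Compute the unit normal N̂(u, v) = (cos(u), sin(u), 0), and the second partials r_uu, r_uv, r_vv. Take dot products:
  L(u, v) = r_uu · N̂ = -3,
  M(u, v) = r_uv · N̂ = 0,
  N(u, v) = r_vv · N̂ = 0.
Evaluating at (u, v) = (-pi/2, -3):
  L = -3, M = 0, N = 0.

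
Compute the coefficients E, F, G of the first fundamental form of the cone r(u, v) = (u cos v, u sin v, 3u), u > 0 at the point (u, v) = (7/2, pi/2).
E = 10;  F = 0;  G = 49/4

Partials: r_u = (cos(v), sin(v), 3), r_v = (-u*sin(v), u*cos(v), 0). As functions of (u, v):
  E = r_u · r_u = 10,
  F = r_u · r_v = 0,
  G = r_v · r_v = u^2.
Evaluating at (u, v) = (7/2, pi/2): E = 10, F = 0, G = 49/4.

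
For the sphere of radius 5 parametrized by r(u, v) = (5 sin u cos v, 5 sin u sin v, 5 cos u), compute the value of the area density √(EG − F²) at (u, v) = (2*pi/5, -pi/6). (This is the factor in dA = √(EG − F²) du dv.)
√(EG − F²)|_{(2*pi/5, -pi/6)} = 25*sqrt(2*sqrt(5) + 10)/4

E = 25, F = 0, G = 25*sin(u)^2, so EG − F² = 625*sin(u)^2. Taking the positive square root: √(EG − F²) = 25*Abs(sin(u)). At (u, v) = (2*pi/5, -pi/6): 25*sqrt(2*sqrt(5) + 10)/4.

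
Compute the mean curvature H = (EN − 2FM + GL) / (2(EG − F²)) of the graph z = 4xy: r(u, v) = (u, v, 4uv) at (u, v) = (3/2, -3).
H = 288*sqrt(181)/32761

With E = 16*v^2 + 1, F = 16*u*v, G = 16*u^2 + 1, L = 0, M = 4/sqrt(16*u^2 + 16*v^2 + 1), N = 0, assemble
  H = (EN − 2FM + GL) / (2(EG − F²)) = -64*u*v/(16*u^2 + 16*v^2 + 1)^(3/2).
At (u, v) = (3/2, -3): H = 288*sqrt(181)/32761.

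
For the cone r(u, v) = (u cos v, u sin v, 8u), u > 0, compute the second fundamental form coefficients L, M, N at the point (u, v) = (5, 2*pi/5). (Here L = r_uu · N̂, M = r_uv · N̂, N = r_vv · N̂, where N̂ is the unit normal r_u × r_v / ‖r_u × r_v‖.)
L = 0;  M = 0;  N = 8*sqrt(65)/13

Compute the unit normal N̂(u, v) = (-8*sqrt(65)*u*cos(v)/(65*Abs(u)), -8*sqrt(65)*u*sin(v)/(65*Abs(u)), sqrt(65)*u/(65*Abs(u))), and the second partials r_uu, r_uv, r_vv. Take dot products:
  L(u, v) = r_uu · N̂ = 0,
  M(u, v) = r_uv · N̂ = 0,
  N(u, v) = r_vv · N̂ = 8*sqrt(65)*u^2/(65*Abs(u)).
Evaluating at (u, v) = (5, 2*pi/5):
  L = 0, M = 0, N = 8*sqrt(65)/13.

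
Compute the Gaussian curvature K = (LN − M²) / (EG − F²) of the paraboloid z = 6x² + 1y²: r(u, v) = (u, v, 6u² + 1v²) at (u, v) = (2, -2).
K = 24/351649

Coefficients of the first fundamental form: E = 144*u^2 + 1, F = 24*u*v, G = 4*v^2 + 1.
Coefficients of the second fundamental form: L = 12/sqrt(144*u^2 + 4*v^2 + 1), M = 0, N = 2/sqrt(144*u^2 + 4*v^2 + 1).
Assemble K = (LN − M²)/(EG − F²) = 24/(20736*u^4 + 1152*u^2*v^2 + 288*u^2 + 16*v^4 + 8*v^2 + 1). At (u, v) = (2, -2): K = 24/351649.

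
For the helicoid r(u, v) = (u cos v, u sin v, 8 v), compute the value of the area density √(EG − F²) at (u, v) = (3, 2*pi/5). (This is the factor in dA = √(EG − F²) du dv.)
√(EG − F²)|_{(3, 2*pi/5)} = sqrt(73)

E = 1, F = 0, G = u^2 + 64, so EG − F² = u^2 + 64. Taking the positive square root: √(EG − F²) = sqrt(u^2 + 64). At (u, v) = (3, 2*pi/5): sqrt(73).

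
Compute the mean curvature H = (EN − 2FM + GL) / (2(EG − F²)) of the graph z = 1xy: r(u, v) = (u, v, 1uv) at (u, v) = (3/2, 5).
H = -60*sqrt(113)/12769

With E = v^2 + 1, F = u*v, G = u^2 + 1, L = 0, M = 1/sqrt(u^2 + v^2 + 1), N = 0, assemble
  H = (EN − 2FM + GL) / (2(EG − F²)) = -u*v/(u^2 + v^2 + 1)^(3/2).
At (u, v) = (3/2, 5): H = -60*sqrt(113)/12769.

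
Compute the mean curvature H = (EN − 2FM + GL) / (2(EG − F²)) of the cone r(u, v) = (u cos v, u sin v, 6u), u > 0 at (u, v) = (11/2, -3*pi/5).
H = 6*sqrt(37)/407

With E = 37, F = 0, G = u^2, L = 0, M = 0, N = 6*sqrt(37)*u^2/(37*Abs(u)), assemble
  H = (EN − 2FM + GL) / (2(EG − F²)) = 3*sqrt(37)/(37*Abs(u)).
At (u, v) = (11/2, -3*pi/5): H = 6*sqrt(37)/407.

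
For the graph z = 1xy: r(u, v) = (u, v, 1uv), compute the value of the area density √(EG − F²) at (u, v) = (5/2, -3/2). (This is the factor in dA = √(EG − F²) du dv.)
√(EG − F²)|_{(5/2, -3/2)} = sqrt(38)/2

E = v^2 + 1, F = u*v, G = u^2 + 1, so EG − F² = u^2 + v^2 + 1. Taking the positive square root: √(EG − F²) = sqrt(u^2 + v^2 + 1). At (u, v) = (5/2, -3/2): sqrt(38)/2.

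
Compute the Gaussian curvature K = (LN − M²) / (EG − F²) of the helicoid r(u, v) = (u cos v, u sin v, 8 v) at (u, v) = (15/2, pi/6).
K = -1024/231361

Coefficients of the first fundamental form: E = 1, F = 0, G = u^2 + 64.
Coefficients of the second fundamental form: L = 0, M = -8/sqrt(u^2 + 64), N = 0.
Assemble K = (LN − M²)/(EG − F²) = -64/(u^2 + 64)^2. At (u, v) = (15/2, pi/6): K = -1024/231361.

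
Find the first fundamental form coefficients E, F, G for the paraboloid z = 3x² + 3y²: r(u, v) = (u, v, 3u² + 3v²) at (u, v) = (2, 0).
E = 145;  F = 0;  G = 1

Partials: r_u = (1, 0, 6*u), r_v = (0, 1, 6*v). As functions of (u, v):
  E = r_u · r_u = 36*u^2 + 1,
  F = r_u · r_v = 36*u*v,
  G = r_v · r_v = 36*v^2 + 1.
Evaluating at (u, v) = (2, 0): E = 145, F = 0, G = 1.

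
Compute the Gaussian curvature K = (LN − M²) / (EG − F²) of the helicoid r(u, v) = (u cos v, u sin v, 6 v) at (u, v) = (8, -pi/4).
K = -9/2500

Coefficients of the first fundamental form: E = 1, F = 0, G = u^2 + 36.
Coefficients of the second fundamental form: L = 0, M = -6/sqrt(u^2 + 36), N = 0.
Assemble K = (LN − M²)/(EG − F²) = -36/(u^2 + 36)^2. At (u, v) = (8, -pi/4): K = -9/2500.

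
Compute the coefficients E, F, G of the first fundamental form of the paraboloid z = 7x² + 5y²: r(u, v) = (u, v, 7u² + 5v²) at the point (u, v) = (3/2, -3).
E = 442;  F = -630;  G = 901

Partials: r_u = (1, 0, 14*u), r_v = (0, 1, 10*v). As functions of (u, v):
  E = r_u · r_u = 196*u^2 + 1,
  F = r_u · r_v = 140*u*v,
  G = r_v · r_v = 100*v^2 + 1.
Evaluating at (u, v) = (3/2, -3): E = 442, F = -630, G = 901.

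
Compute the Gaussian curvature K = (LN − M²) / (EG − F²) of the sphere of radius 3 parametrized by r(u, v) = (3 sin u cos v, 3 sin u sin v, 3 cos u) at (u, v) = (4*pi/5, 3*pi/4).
K = 1/9

Coefficients of the first fundamental form: E = 9, F = 0, G = 9*sin(u)^2.
Coefficients of the second fundamental form: L = -3*sin(u)/Abs(sin(u)), M = 0, N = -3*sin(u)^3/Abs(sin(u)).
Assemble K = (LN − M²)/(EG − F²) = 1/9. At (u, v) = (4*pi/5, 3*pi/4): K = 1/9.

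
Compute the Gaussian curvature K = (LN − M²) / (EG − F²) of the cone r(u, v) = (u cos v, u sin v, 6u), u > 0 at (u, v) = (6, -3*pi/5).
K = 0

Coefficients of the first fundamental form: E = 37, F = 0, G = u^2.
Coefficients of the second fundamental form: L = 0, M = 0, N = 6*sqrt(37)*u^2/(37*Abs(u)).
Assemble K = (LN − M²)/(EG − F²) = 0. At (u, v) = (6, -3*pi/5): K = 0.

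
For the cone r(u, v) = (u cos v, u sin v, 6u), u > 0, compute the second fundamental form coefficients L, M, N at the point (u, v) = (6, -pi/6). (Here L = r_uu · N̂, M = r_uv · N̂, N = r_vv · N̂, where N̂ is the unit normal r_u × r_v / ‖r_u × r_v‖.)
L = 0;  M = 0;  N = 36*sqrt(37)/37

Compute the unit normal N̂(u, v) = (-6*sqrt(37)*u*cos(v)/(37*Abs(u)), -6*sqrt(37)*u*sin(v)/(37*Abs(u)), sqrt(37)*u/(37*Abs(u))), and the second partials r_uu, r_uv, r_vv. Take dot products:
  L(u, v) = r_uu · N̂ = 0,
  M(u, v) = r_uv · N̂ = 0,
  N(u, v) = r_vv · N̂ = 6*sqrt(37)*u^2/(37*Abs(u)).
Evaluating at (u, v) = (6, -pi/6):
  L = 0, M = 0, N = 36*sqrt(37)/37.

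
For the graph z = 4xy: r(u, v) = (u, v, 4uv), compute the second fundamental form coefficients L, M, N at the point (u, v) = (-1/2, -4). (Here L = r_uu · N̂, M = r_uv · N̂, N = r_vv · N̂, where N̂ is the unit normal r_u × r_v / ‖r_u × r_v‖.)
L = 0;  M = 4*sqrt(29)/87;  N = 0

Compute the unit normal N̂(u, v) = (-4*v/sqrt(16*u^2 + 16*v^2 + 1), -4*u/sqrt(16*u^2 + 16*v^2 + 1), 1/sqrt(16*u^2 + 16*v^2 + 1)), and the second partials r_uu, r_uv, r_vv. Take dot products:
  L(u, v) = r_uu · N̂ = 0,
  M(u, v) = r_uv · N̂ = 4/sqrt(16*u^2 + 16*v^2 + 1),
  N(u, v) = r_vv · N̂ = 0.
Evaluating at (u, v) = (-1/2, -4):
  L = 0, M = 4*sqrt(29)/87, N = 0.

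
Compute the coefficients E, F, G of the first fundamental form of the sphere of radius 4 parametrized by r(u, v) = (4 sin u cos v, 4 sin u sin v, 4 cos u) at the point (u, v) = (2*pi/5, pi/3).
E = 16;  F = 0;  G = 2*sqrt(5) + 10

Partials: r_u = (4*cos(u)*cos(v), 4*sin(v)*cos(u), -4*sin(u)), r_v = (-4*sin(u)*sin(v), 4*sin(u)*cos(v), 0). As functions of (u, v):
  E = r_u · r_u = 16,
  F = r_u · r_v = 0,
  G = r_v · r_v = 16*sin(u)^2.
Evaluating at (u, v) = (2*pi/5, pi/3): E = 16, F = 0, G = 2*sqrt(5) + 10.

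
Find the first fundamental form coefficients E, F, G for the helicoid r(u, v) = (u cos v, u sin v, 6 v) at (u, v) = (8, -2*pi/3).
E = 1;  F = 0;  G = 100

Partials: r_u = (cos(v), sin(v), 0), r_v = (-u*sin(v), u*cos(v), 6). As functions of (u, v):
  E = r_u · r_u = 1,
  F = r_u · r_v = 0,
  G = r_v · r_v = u^2 + 36.
Evaluating at (u, v) = (8, -2*pi/3): E = 1, F = 0, G = 100.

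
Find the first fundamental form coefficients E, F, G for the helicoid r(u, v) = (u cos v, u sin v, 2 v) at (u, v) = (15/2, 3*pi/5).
E = 1;  F = 0;  G = 241/4

Partials: r_u = (cos(v), sin(v), 0), r_v = (-u*sin(v), u*cos(v), 2). As functions of (u, v):
  E = r_u · r_u = 1,
  F = r_u · r_v = 0,
  G = r_v · r_v = u^2 + 4.
Evaluating at (u, v) = (15/2, 3*pi/5): E = 1, F = 0, G = 241/4.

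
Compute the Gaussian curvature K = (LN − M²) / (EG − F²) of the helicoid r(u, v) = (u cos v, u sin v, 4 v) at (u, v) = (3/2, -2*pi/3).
K = -256/5329

Coefficients of the first fundamental form: E = 1, F = 0, G = u^2 + 16.
Coefficients of the second fundamental form: L = 0, M = -4/sqrt(u^2 + 16), N = 0.
Assemble K = (LN − M²)/(EG − F²) = -16/(u^2 + 16)^2. At (u, v) = (3/2, -2*pi/3): K = -256/5329.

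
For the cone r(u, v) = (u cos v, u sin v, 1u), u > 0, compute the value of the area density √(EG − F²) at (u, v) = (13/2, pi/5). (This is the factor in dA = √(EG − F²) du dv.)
√(EG − F²)|_{(13/2, pi/5)} = 13*sqrt(2)/2

E = 2, F = 0, G = u^2, so EG − F² = 2*u^2. Taking the positive square root: √(EG − F²) = sqrt(2)*Abs(u). At (u, v) = (13/2, pi/5): 13*sqrt(2)/2.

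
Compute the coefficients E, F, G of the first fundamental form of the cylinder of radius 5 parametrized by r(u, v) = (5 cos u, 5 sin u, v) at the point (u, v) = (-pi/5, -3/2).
E = 25;  F = 0;  G = 1

Partials: r_u = (-5*sin(u), 5*cos(u), 0), r_v = (0, 0, 1). As functions of (u, v):
  E = r_u · r_u = 25,
  F = r_u · r_v = 0,
  G = r_v · r_v = 1.
Evaluating at (u, v) = (-pi/5, -3/2): E = 25, F = 0, G = 1.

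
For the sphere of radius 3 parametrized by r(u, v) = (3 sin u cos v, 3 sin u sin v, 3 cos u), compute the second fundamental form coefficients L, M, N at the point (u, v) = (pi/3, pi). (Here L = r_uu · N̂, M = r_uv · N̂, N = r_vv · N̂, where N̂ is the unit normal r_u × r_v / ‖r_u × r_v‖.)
L = -3;  M = 0;  N = -9/4

Compute the unit normal N̂(u, v) = (sin(u)^2*cos(v)/Abs(sin(u)), sin(u)^2*sin(v)/Abs(sin(u)), sin(2*u)/(2*Abs(sin(u)))), and the second partials r_uu, r_uv, r_vv. Take dot products:
  L(u, v) = r_uu · N̂ = -3*sin(u)/Abs(sin(u)),
  M(u, v) = r_uv · N̂ = 0,
  N(u, v) = r_vv · N̂ = -3*sin(u)^3/Abs(sin(u)).
Evaluating at (u, v) = (pi/3, pi):
  L = -3, M = 0, N = -9/4.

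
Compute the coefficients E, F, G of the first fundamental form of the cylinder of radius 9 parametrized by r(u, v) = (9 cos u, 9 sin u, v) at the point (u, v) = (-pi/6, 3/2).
E = 81;  F = 0;  G = 1

Partials: r_u = (-9*sin(u), 9*cos(u), 0), r_v = (0, 0, 1). As functions of (u, v):
  E = r_u · r_u = 81,
  F = r_u · r_v = 0,
  G = r_v · r_v = 1.
Evaluating at (u, v) = (-pi/6, 3/2): E = 81, F = 0, G = 1.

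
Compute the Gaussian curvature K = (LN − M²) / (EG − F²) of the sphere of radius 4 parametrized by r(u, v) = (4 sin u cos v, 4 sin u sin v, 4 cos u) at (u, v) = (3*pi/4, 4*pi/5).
K = 1/16

Coefficients of the first fundamental form: E = 16, F = 0, G = 16*sin(u)^2.
Coefficients of the second fundamental form: L = -4*sin(u)/Abs(sin(u)), M = 0, N = -4*sin(u)^3/Abs(sin(u)).
Assemble K = (LN − M²)/(EG − F²) = 1/16. At (u, v) = (3*pi/4, 4*pi/5): K = 1/16.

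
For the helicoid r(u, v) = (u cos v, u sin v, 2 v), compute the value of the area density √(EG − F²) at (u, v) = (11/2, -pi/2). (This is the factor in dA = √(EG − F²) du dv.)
√(EG − F²)|_{(11/2, -pi/2)} = sqrt(137)/2

E = 1, F = 0, G = u^2 + 4, so EG − F² = u^2 + 4. Taking the positive square root: √(EG − F²) = sqrt(u^2 + 4). At (u, v) = (11/2, -pi/2): sqrt(137)/2.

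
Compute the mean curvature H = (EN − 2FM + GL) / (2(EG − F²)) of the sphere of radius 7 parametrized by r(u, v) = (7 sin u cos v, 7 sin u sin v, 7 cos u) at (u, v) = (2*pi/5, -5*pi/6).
H = -1/7

With E = 49, F = 0, G = 49*sin(u)^2, L = -7*sin(u)/Abs(sin(u)), M = 0, N = -7*sin(u)^3/Abs(sin(u)), assemble
  H = (EN − 2FM + GL) / (2(EG − F²)) = -sin(u)/(7*Abs(sin(u))).
At (u, v) = (2*pi/5, -5*pi/6): H = -1/7.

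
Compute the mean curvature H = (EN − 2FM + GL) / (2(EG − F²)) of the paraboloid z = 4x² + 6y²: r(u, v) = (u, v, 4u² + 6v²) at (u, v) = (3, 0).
H = 3466*sqrt(577)/332929

With E = 64*u^2 + 1, F = 96*u*v, G = 144*v^2 + 1, L = 8/sqrt(64*u^2 + 144*v^2 + 1), M = 0, N = 12/sqrt(64*u^2 + 144*v^2 + 1), assemble
  H = (EN − 2FM + GL) / (2(EG − F²)) = 2*(192*u^2 + 288*v^2 + 5)/(64*u^2 + 144*v^2 + 1)^(3/2).
At (u, v) = (3, 0): H = 3466*sqrt(577)/332929.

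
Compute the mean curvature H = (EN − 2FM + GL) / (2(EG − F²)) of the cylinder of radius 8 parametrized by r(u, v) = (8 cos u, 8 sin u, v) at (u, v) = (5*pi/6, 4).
H = -1/16

With E = 64, F = 0, G = 1, L = -8, M = 0, N = 0, assemble
  H = (EN − 2FM + GL) / (2(EG − F²)) = -1/16.
At (u, v) = (5*pi/6, 4): H = -1/16.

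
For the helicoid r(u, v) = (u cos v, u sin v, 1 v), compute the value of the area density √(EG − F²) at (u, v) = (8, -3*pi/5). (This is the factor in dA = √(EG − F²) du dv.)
√(EG − F²)|_{(8, -3*pi/5)} = sqrt(65)

E = 1, F = 0, G = u^2 + 1, so EG − F² = u^2 + 1. Taking the positive square root: √(EG − F²) = sqrt(u^2 + 1). At (u, v) = (8, -3*pi/5): sqrt(65).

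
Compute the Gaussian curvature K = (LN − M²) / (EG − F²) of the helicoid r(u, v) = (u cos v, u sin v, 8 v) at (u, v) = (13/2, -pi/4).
K = -1024/180625

Coefficients of the first fundamental form: E = 1, F = 0, G = u^2 + 64.
Coefficients of the second fundamental form: L = 0, M = -8/sqrt(u^2 + 64), N = 0.
Assemble K = (LN − M²)/(EG − F²) = -64/(u^2 + 64)^2. At (u, v) = (13/2, -pi/4): K = -1024/180625.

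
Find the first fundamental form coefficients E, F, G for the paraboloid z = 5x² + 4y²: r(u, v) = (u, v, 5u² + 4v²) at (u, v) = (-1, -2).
E = 101;  F = 160;  G = 257

Partials: r_u = (1, 0, 10*u), r_v = (0, 1, 8*v). As functions of (u, v):
  E = r_u · r_u = 100*u^2 + 1,
  F = r_u · r_v = 80*u*v,
  G = r_v · r_v = 64*v^2 + 1.
Evaluating at (u, v) = (-1, -2): E = 101, F = 160, G = 257.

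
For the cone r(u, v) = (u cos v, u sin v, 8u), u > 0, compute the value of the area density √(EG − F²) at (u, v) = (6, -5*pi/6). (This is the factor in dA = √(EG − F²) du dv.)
√(EG − F²)|_{(6, -5*pi/6)} = 6*sqrt(65)

E = 65, F = 0, G = u^2, so EG − F² = 65*u^2. Taking the positive square root: √(EG − F²) = sqrt(65)*Abs(u). At (u, v) = (6, -5*pi/6): 6*sqrt(65).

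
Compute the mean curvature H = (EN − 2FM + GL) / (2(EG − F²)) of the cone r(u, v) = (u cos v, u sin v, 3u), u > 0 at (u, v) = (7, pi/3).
H = 3*sqrt(10)/140

With E = 10, F = 0, G = u^2, L = 0, M = 0, N = 3*sqrt(10)*u^2/(10*Abs(u)), assemble
  H = (EN − 2FM + GL) / (2(EG − F²)) = 3*sqrt(10)/(20*Abs(u)).
At (u, v) = (7, pi/3): H = 3*sqrt(10)/140.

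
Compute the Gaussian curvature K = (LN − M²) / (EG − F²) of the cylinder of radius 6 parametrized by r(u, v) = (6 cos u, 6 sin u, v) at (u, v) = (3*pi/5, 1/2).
K = 0

Coefficients of the first fundamental form: E = 36, F = 0, G = 1.
Coefficients of the second fundamental form: L = -6, M = 0, N = 0.
Assemble K = (LN − M²)/(EG − F²) = 0. At (u, v) = (3*pi/5, 1/2): K = 0.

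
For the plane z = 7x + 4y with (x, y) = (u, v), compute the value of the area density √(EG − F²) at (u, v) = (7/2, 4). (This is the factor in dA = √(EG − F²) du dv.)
√(EG − F²)|_{(7/2, 4)} = sqrt(66)

E = 50, F = 28, G = 17, so EG − F² = 66. Taking the positive square root: √(EG − F²) = sqrt(66). At (u, v) = (7/2, 4): sqrt(66).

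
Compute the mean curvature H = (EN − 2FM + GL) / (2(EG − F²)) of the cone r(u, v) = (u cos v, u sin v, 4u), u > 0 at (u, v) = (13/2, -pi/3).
H = 4*sqrt(17)/221

With E = 17, F = 0, G = u^2, L = 0, M = 0, N = 4*sqrt(17)*u^2/(17*Abs(u)), assemble
  H = (EN − 2FM + GL) / (2(EG − F²)) = 2*sqrt(17)/(17*Abs(u)).
At (u, v) = (13/2, -pi/3): H = 4*sqrt(17)/221.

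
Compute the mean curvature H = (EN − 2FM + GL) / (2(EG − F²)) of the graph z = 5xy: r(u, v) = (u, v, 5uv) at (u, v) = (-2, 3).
H = 375*sqrt(326)/53138

With E = 25*v^2 + 1, F = 25*u*v, G = 25*u^2 + 1, L = 0, M = 5/sqrt(25*u^2 + 25*v^2 + 1), N = 0, assemble
  H = (EN − 2FM + GL) / (2(EG − F²)) = -125*u*v/(25*u^2 + 25*v^2 + 1)^(3/2).
At (u, v) = (-2, 3): H = 375*sqrt(326)/53138.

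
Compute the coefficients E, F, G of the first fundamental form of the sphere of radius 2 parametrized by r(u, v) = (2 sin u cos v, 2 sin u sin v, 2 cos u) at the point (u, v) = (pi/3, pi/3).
E = 4;  F = 0;  G = 3

Partials: r_u = (2*cos(u)*cos(v), 2*sin(v)*cos(u), -2*sin(u)), r_v = (-2*sin(u)*sin(v), 2*sin(u)*cos(v), 0). As functions of (u, v):
  E = r_u · r_u = 4,
  F = r_u · r_v = 0,
  G = r_v · r_v = 4*sin(u)^2.
Evaluating at (u, v) = (pi/3, pi/3): E = 4, F = 0, G = 3.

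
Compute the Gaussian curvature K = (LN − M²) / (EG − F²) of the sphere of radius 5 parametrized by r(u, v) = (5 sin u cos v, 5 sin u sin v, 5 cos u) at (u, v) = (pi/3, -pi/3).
K = 1/25

Coefficients of the first fundamental form: E = 25, F = 0, G = 25*sin(u)^2.
Coefficients of the second fundamental form: L = -5*sin(u)/Abs(sin(u)), M = 0, N = -5*sin(u)^3/Abs(sin(u)).
Assemble K = (LN − M²)/(EG − F²) = 1/25. At (u, v) = (pi/3, -pi/3): K = 1/25.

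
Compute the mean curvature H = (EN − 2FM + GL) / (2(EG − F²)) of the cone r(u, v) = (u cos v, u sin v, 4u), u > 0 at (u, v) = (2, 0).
H = sqrt(17)/17

With E = 17, F = 0, G = u^2, L = 0, M = 0, N = 4*sqrt(17)*u^2/(17*Abs(u)), assemble
  H = (EN − 2FM + GL) / (2(EG − F²)) = 2*sqrt(17)/(17*Abs(u)).
At (u, v) = (2, 0): H = sqrt(17)/17.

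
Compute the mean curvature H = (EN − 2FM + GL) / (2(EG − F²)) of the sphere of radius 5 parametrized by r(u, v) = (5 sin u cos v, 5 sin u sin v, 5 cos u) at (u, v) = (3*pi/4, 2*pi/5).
H = -1/5

With E = 25, F = 0, G = 25*sin(u)^2, L = -5*sin(u)/Abs(sin(u)), M = 0, N = -5*sin(u)^3/Abs(sin(u)), assemble
  H = (EN − 2FM + GL) / (2(EG − F²)) = -sin(u)/(5*Abs(sin(u))).
At (u, v) = (3*pi/4, 2*pi/5): H = -1/5.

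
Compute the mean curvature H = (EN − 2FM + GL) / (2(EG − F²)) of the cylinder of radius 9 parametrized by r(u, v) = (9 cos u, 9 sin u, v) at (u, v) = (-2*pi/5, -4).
H = -1/18

With E = 81, F = 0, G = 1, L = -9, M = 0, N = 0, assemble
  H = (EN − 2FM + GL) / (2(EG − F²)) = -1/18.
At (u, v) = (-2*pi/5, -4): H = -1/18.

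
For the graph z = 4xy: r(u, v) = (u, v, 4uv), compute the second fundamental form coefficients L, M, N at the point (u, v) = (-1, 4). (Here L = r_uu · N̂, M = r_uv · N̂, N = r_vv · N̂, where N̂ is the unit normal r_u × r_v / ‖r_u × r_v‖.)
L = 0;  M = 4*sqrt(273)/273;  N = 0

Compute the unit normal N̂(u, v) = (-4*v/sqrt(16*u^2 + 16*v^2 + 1), -4*u/sqrt(16*u^2 + 16*v^2 + 1), 1/sqrt(16*u^2 + 16*v^2 + 1)), and the second partials r_uu, r_uv, r_vv. Take dot products:
  L(u, v) = r_uu · N̂ = 0,
  M(u, v) = r_uv · N̂ = 4/sqrt(16*u^2 + 16*v^2 + 1),
  N(u, v) = r_vv · N̂ = 0.
Evaluating at (u, v) = (-1, 4):
  L = 0, M = 4*sqrt(273)/273, N = 0.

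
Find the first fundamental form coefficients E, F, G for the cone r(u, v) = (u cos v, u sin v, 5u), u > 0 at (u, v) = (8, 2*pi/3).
E = 26;  F = 0;  G = 64

Partials: r_u = (cos(v), sin(v), 5), r_v = (-u*sin(v), u*cos(v), 0). As functions of (u, v):
  E = r_u · r_u = 26,
  F = r_u · r_v = 0,
  G = r_v · r_v = u^2.
Evaluating at (u, v) = (8, 2*pi/3): E = 26, F = 0, G = 64.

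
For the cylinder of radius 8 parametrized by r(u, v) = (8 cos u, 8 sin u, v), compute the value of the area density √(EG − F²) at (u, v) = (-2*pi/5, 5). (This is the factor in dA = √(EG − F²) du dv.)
√(EG − F²)|_{(-2*pi/5, 5)} = 8

E = 64, F = 0, G = 1, so EG − F² = 64. Taking the positive square root: √(EG − F²) = 8. At (u, v) = (-2*pi/5, 5): 8.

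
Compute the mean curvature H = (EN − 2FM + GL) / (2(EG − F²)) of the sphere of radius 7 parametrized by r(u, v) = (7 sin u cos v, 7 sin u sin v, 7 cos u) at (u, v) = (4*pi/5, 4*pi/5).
H = -1/7

With E = 49, F = 0, G = 49*sin(u)^2, L = -7*sin(u)/Abs(sin(u)), M = 0, N = -7*sin(u)^3/Abs(sin(u)), assemble
  H = (EN − 2FM + GL) / (2(EG − F²)) = -sin(u)/(7*Abs(sin(u))).
At (u, v) = (4*pi/5, 4*pi/5): H = -1/7.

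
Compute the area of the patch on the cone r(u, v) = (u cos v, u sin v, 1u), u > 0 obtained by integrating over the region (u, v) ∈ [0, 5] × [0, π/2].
Area = 25*sqrt(2)*pi/4

Area = ∫∫ √(EG − F²) du dv with √(EG − F²) = sqrt(2)*Abs(u). Integrating over [0, 5] × [0, π/2] gives 25*sqrt(2)*pi/4.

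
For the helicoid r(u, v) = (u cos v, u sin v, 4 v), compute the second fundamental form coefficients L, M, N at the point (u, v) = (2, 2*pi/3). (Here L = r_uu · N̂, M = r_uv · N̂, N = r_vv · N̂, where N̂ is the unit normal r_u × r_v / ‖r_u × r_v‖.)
L = 0;  M = -2*sqrt(5)/5;  N = 0

Compute the unit normal N̂(u, v) = (4*sin(v)/sqrt(u^2 + 16), -4*cos(v)/sqrt(u^2 + 16), u/sqrt(u^2 + 16)), and the second partials r_uu, r_uv, r_vv. Take dot products:
  L(u, v) = r_uu · N̂ = 0,
  M(u, v) = r_uv · N̂ = -4/sqrt(u^2 + 16),
  N(u, v) = r_vv · N̂ = 0.
Evaluating at (u, v) = (2, 2*pi/3):
  L = 0, M = -2*sqrt(5)/5, N = 0.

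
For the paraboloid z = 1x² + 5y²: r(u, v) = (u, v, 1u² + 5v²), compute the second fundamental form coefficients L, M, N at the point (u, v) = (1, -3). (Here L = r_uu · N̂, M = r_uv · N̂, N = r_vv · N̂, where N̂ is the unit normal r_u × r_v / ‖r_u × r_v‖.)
L = 2*sqrt(905)/905;  M = 0;  N = 2*sqrt(905)/181

Compute the unit normal N̂(u, v) = (-2*u/sqrt(4*u^2 + 100*v^2 + 1), -10*v/sqrt(4*u^2 + 100*v^2 + 1), 1/sqrt(4*u^2 + 100*v^2 + 1)), and the second partials r_uu, r_uv, r_vv. Take dot products:
  L(u, v) = r_uu · N̂ = 2/sqrt(4*u^2 + 100*v^2 + 1),
  M(u, v) = r_uv · N̂ = 0,
  N(u, v) = r_vv · N̂ = 10/sqrt(4*u^2 + 100*v^2 + 1).
Evaluating at (u, v) = (1, -3):
  L = 2*sqrt(905)/905, M = 0, N = 2*sqrt(905)/181.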